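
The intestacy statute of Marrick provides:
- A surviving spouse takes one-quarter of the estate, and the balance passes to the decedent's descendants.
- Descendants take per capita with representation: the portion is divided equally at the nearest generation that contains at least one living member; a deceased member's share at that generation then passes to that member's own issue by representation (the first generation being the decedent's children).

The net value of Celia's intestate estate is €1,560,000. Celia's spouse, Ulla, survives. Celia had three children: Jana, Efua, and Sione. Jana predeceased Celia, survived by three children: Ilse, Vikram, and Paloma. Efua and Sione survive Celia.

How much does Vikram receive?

Ulla takes one-quarter of €1,560,000 = €390,000. The remaining €1,170,000 passes to the descendants.
The descendants' portion (€1,170,000) is divided into 3 shares of €390,000: Efua and Sione each take €390,000; Jana's €390,000 share passes to Jana's issue.
Jana's share (€390,000) is divided into 3 shares of €130,000: Ilse, Vikram, and Paloma each take €130,000.

Vikram receives €130,000.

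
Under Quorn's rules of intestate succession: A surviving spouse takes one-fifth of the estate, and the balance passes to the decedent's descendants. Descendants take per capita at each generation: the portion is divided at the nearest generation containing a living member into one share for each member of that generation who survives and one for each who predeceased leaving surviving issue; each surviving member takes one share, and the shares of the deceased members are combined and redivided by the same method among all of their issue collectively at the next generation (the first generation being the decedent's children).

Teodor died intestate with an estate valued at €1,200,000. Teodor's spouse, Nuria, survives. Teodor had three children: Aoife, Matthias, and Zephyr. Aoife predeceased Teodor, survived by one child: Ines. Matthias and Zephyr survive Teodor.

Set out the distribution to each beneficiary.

Nuria: €240,000; Ines: €320,000; Matthias: €320,000; Zephyr: €320,000

Nuria takes one-fifth of €1,200,000 = €240,000. The remaining €960,000 passes to the descendants.
The descendants' portion (€960,000) is divided at the children's generation into 3 shares of €320,000. Matthias and Zephyr each take €320,000. The remaining share for the deceased Aoife (€320,000) is carried to the next generation.
That pool (€320,000) passes entirely to Ines, the sole taker at the grandchildren's generation.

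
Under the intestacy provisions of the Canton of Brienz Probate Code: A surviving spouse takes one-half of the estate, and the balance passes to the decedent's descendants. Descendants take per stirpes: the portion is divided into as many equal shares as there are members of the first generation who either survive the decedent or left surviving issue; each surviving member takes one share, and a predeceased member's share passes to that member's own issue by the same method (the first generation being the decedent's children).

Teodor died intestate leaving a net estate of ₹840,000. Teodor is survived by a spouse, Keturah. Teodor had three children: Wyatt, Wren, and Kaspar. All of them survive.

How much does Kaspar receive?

Kaspar receives ₹140,000.

Keturah takes one-half of ₹840,000 = ₹420,000. The remaining ₹420,000 passes to the descendants.
The descendants' portion (₹420,000) is divided into 3 shares of ₹140,000: Wyatt, Wren, and Kaspar each take ₹140,000.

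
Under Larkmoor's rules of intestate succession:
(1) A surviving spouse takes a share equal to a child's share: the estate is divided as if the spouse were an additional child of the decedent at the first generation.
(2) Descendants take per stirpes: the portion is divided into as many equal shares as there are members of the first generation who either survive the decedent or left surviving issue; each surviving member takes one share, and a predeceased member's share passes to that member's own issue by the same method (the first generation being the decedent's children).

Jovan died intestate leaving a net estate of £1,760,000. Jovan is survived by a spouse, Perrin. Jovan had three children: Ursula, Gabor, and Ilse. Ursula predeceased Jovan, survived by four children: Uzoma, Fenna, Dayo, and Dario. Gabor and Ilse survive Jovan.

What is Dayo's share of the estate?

The spouse counts as an additional share at the children's level, so there are 4 primary shares of £440,000. Perrin takes one such share (£440,000).
The children's combined portion (£1,320,000) is divided into 3 shares of £440,000: Gabor and Ilse each take £440,000; Ursula's £440,000 share passes to Ursula's issue.
Ursula's share (£440,000) is divided into 4 shares of £110,000: Uzoma, Fenna, Dayo, and Dario each take £110,000.

Dayo receives £110,000.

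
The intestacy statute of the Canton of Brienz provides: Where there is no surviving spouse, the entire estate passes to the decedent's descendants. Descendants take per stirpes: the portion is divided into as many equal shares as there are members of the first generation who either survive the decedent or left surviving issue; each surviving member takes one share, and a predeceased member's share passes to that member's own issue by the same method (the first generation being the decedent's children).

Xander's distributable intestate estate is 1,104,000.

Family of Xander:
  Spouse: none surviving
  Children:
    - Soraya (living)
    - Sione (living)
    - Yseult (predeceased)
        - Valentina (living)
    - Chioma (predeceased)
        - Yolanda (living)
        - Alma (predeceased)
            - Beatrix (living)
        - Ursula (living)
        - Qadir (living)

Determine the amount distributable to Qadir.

Qadir receives 69,000.

The entire 1,104,000 passes to the descendants.
That amount (1,104,000) is divided into 4 shares of 276,000: Soraya and Sione each take 276,000; Yseult's 276,000 share passes to Yseult's issue; Chioma's 276,000 share passes to Chioma's issue.
Yseult's share (276,000) passes entirely to Valentina.
Chioma's share (276,000) is divided into 4 shares of 69,000: Yolanda, Ursula, and Qadir each take 69,000; Alma's 69,000 share passes to Alma's issue.
Alma's share (69,000) passes entirely to Beatrix.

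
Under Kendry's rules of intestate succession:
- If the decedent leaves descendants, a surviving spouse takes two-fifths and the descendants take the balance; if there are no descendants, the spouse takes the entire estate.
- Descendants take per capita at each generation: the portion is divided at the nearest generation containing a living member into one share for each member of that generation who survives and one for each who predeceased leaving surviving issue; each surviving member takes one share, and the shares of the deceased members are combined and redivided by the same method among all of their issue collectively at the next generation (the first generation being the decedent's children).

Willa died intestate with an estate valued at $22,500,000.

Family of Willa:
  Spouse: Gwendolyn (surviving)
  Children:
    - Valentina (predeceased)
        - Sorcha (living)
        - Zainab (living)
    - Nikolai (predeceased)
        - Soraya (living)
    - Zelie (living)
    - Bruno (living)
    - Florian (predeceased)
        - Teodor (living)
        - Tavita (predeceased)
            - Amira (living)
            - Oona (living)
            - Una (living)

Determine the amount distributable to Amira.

Amira receives $540,000.

Gwendolyn takes two-fifths of $22,500,000 = $9,000,000. The remaining $13,500,000 passes to the descendants.
The descendants' portion ($13,500,000) is divided at the children's generation into 5 shares of $2,700,000. Zelie and Bruno each take $2,700,000. The 3 shares of the deceased (Valentina, Nikolai, and Florian) are combined into a pool of $8,100,000.
That pool ($8,100,000) is divided at the grandchildren's generation into 5 shares of $1,620,000. Sorcha, Zainab, Soraya, and Teodor each take $1,620,000. The remaining share for the deceased Tavita ($1,620,000) is carried to the next generation.
That pool ($1,620,000) is divided at the great-grandchildren's generation equally among Amira, Oona, and Una: $540,000 each.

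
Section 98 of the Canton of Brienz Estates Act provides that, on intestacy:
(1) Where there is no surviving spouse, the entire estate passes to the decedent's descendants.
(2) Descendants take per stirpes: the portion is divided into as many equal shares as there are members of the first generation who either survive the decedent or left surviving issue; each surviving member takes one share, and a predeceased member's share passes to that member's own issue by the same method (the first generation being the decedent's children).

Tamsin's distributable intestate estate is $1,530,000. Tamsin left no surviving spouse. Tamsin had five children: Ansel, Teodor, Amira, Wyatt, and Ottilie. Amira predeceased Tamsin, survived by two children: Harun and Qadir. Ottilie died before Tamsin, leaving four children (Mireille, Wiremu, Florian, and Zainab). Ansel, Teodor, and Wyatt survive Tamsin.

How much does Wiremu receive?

The entire $1,530,000 passes to the descendants.
That amount ($1,530,000) is divided into 5 shares of $306,000: Ansel, Teodor, and Wyatt each take $306,000; Amira's $306,000 share passes to Amira's issue; Ottilie's $306,000 share passes to Ottilie's issue.
Amira's share ($306,000) is divided into 2 shares of $153,000: Harun and Qadir each take $153,000.
Ottilie's share ($306,000) is divided into 4 shares of $76,500: Mireille, Wiremu, Florian, and Zainab each take $76,500.

Wiremu receives $76,500.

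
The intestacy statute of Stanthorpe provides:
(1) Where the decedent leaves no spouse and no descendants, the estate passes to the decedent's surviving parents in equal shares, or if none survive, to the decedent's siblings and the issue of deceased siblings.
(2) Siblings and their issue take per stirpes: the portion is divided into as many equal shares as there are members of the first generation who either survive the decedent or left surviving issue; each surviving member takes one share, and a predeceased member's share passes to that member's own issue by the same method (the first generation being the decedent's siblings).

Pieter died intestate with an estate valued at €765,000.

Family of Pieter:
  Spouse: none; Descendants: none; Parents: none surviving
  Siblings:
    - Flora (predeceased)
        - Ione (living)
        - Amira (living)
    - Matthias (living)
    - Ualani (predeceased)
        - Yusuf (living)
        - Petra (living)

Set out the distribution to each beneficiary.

Ione: €127,500; Amira: €127,500; Matthias: €255,000; Yusuf: €127,500; Petra: €127,500

The entire €765,000 passes to the siblings and their issue.
That amount (€765,000) is divided into 3 shares of €255,000: Matthias takes €255,000; Flora's €255,000 share passes to Flora's issue; Ualani's €255,000 share passes to Ualani's issue.
Flora's share (€255,000) is divided into 2 shares of €127,500: Ione and Amira each take €127,500.
Ualani's share (€255,000) is divided into 2 shares of €127,500: Yusuf and Petra each take €127,500.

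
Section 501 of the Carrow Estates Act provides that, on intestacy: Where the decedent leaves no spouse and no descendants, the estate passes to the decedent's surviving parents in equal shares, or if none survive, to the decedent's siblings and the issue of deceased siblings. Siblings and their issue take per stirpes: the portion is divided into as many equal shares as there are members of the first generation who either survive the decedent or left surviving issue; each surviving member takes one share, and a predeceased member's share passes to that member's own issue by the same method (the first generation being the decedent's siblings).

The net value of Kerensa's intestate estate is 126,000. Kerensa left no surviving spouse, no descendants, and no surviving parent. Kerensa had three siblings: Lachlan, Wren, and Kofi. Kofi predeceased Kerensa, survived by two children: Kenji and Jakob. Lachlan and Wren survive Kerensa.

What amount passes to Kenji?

Kenji receives 21,000.

The entire 126,000 passes to the siblings and their issue.
That amount (126,000) is divided into 3 shares of 42,000: Lachlan and Wren each take 42,000; Kofi's 42,000 share passes to Kofi's issue.
Kofi's share (42,000) is divided into 2 shares of 21,000: Kenji and Jakob each take 21,000.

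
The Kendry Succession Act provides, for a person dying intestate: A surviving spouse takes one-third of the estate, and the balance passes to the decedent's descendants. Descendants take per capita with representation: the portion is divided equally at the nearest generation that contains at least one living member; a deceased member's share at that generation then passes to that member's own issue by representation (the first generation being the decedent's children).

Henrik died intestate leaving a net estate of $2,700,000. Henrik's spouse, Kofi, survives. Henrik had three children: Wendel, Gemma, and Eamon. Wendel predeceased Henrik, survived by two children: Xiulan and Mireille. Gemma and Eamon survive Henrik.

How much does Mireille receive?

Kofi takes one-third of $2,700,000 = $900,000. The remaining $1,800,000 passes to the descendants.
The descendants' portion ($1,800,000) is divided into 3 shares of $600,000: Gemma and Eamon each take $600,000; Wendel's $600,000 share passes to Wendel's issue.
Wendel's share ($600,000) is divided into 2 shares of $300,000: Xiulan and Mireille each take $300,000.

Mireille receives $300,000.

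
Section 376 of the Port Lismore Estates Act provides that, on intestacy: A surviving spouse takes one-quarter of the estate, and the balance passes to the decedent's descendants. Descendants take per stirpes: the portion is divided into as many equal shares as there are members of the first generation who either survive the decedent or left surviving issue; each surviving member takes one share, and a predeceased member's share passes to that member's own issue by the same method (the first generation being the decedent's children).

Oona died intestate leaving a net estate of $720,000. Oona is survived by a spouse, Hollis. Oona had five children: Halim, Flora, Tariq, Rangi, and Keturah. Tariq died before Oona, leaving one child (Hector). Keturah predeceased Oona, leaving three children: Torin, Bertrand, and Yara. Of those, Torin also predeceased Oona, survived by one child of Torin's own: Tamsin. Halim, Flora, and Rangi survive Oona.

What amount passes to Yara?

Hollis takes one-quarter of $720,000 = $180,000. The remaining $540,000 passes to the descendants.
The descendants' portion ($540,000) is divided into 5 shares of $108,000: Halim, Flora, and Rangi each take $108,000; Tariq's $108,000 share passes to Tariq's issue; Keturah's $108,000 share passes to Keturah's issue.
Tariq's share ($108,000) passes entirely to Hector.
Keturah's share ($108,000) is divided into 3 shares of $36,000: Bertrand and Yara each take $36,000; Torin's $36,000 share passes to Torin's issue.
Torin's share ($36,000) passes entirely to Tamsin.

Yara receives $36,000.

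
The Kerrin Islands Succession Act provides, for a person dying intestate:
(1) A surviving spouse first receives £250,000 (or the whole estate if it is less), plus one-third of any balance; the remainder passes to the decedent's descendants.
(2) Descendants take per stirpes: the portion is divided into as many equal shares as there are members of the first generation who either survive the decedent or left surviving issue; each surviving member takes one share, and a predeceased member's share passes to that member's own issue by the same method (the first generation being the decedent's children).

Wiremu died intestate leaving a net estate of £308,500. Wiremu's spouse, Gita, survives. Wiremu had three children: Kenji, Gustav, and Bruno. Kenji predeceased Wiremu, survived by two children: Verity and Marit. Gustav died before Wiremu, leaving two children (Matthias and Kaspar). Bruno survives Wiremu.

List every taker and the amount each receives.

Gita first takes £250,000, leaving a balance of £58,500. Gita then takes one-third of the balance (£19,500), for a total of £269,500. The remaining £39,000 passes to the descendants.
The descendants' portion (£39,000) is divided into 3 shares of £13,000: Bruno takes £13,000; Kenji's £13,000 share passes to Kenji's issue; Gustav's £13,000 share passes to Gustav's issue.
Kenji's share (£13,000) is divided into 2 shares of £6,500: Verity and Marit each take £6,500.
Gustav's share (£13,000) is divided into 2 shares of £6,500: Matthias and Kaspar each take £6,500.

Gita: £269,500; Verity: £6,500; Marit: £6,500; Matthias: £6,500; Kaspar: £6,500; Bruno: £13,000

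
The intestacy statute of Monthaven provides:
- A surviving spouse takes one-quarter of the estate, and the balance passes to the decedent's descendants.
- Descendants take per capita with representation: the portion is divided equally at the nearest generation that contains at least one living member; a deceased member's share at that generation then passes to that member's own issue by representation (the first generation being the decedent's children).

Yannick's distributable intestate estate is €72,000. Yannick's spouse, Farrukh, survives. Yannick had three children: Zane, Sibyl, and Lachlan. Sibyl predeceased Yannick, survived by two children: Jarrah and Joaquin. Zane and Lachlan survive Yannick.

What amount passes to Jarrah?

Jarrah receives €9,000.

Farrukh takes one-quarter of €72,000 = €18,000. The remaining €54,000 passes to the descendants.
The descendants' portion (€54,000) is divided into 3 shares of €18,000: Zane and Lachlan each take €18,000; Sibyl's €18,000 share passes to Sibyl's issue.
Sibyl's share (€18,000) is divided into 2 shares of €9,000: Jarrah and Joaquin each take €9,000.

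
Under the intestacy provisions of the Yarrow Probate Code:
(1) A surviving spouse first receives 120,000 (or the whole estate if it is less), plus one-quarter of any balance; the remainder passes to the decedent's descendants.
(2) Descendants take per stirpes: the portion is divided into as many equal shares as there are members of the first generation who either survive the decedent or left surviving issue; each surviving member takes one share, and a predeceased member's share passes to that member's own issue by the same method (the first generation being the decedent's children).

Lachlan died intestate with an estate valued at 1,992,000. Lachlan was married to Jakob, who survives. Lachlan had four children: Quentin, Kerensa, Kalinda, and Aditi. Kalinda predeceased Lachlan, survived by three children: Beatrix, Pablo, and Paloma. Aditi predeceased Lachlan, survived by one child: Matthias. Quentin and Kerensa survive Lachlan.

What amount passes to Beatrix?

Beatrix receives 117,000.

Jakob first takes 120,000, leaving a balance of 1,872,000. Jakob then takes one-quarter of the balance (468,000), for a total of 588,000. The remaining 1,404,000 passes to the descendants.
The descendants' portion (1,404,000) is divided into 4 shares of 351,000: Quentin and Kerensa each take 351,000; Kalinda's 351,000 share passes to Kalinda's issue; Aditi's 351,000 share passes to Aditi's issue.
Kalinda's share (351,000) is divided into 3 shares of 117,000: Beatrix, Pablo, and Paloma each take 117,000.
Aditi's share (351,000) passes entirely to Matthias.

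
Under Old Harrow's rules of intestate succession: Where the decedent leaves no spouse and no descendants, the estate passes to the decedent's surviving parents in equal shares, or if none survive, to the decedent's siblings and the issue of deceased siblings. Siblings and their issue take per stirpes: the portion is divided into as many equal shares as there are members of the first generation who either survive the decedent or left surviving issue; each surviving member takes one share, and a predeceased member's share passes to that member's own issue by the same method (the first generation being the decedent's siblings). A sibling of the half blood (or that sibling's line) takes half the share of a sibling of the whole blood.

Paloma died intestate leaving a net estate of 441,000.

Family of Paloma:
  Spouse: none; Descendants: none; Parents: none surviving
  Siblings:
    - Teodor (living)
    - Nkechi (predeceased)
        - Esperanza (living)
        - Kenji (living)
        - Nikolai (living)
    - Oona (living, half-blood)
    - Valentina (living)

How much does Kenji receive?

Kenji receives 42,000.

The entire 441,000 passes to the siblings and their issue.
Counting each half-blood sibling's line as half a unit, there are 7/2 units in 441,000, so one unit is 126,000. Whole-blood lines (Teodor, Nkechi, and Valentina) take 126,000 each; half-blood lines (Oona) take 63,000 each.
Nkechi's share (126,000) is divided into 3 shares of 42,000: Esperanza, Kenji, and Nikolai each take 42,000.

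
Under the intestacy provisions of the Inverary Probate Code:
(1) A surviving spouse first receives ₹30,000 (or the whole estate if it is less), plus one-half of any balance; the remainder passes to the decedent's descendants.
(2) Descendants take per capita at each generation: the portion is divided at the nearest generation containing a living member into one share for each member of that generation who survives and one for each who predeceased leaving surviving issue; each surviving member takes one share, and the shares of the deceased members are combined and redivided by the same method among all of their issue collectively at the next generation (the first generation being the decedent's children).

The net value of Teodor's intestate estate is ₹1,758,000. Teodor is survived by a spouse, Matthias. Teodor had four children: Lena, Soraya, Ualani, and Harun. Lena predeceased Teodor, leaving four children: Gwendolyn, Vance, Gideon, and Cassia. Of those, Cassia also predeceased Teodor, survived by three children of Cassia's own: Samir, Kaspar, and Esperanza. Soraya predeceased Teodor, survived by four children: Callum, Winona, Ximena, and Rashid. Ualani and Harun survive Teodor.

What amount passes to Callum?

Callum receives ₹54,000.

Matthias first takes ₹30,000, leaving a balance of ₹1,728,000. Matthias then takes one-half of the balance (₹864,000), for a total of ₹894,000. The remaining ₹864,000 passes to the descendants.
The descendants' portion (₹864,000) is divided at the children's generation into 4 shares of ₹216,000. Ualani and Harun each take ₹216,000. The 2 shares of the deceased (Lena and Soraya) are combined into a pool of ₹432,000.
That pool (₹432,000) is divided at the grandchildren's generation into 8 shares of ₹54,000. Gwendolyn, Vance, Gideon, Callum, Winona, Ximena, and Rashid each take ₹54,000. The remaining share for the deceased Cassia (₹54,000) is carried to the next generation.
That pool (₹54,000) is divided at the great-grandchildren's generation equally among Samir, Kaspar, and Esperanza: ₹18,000 each.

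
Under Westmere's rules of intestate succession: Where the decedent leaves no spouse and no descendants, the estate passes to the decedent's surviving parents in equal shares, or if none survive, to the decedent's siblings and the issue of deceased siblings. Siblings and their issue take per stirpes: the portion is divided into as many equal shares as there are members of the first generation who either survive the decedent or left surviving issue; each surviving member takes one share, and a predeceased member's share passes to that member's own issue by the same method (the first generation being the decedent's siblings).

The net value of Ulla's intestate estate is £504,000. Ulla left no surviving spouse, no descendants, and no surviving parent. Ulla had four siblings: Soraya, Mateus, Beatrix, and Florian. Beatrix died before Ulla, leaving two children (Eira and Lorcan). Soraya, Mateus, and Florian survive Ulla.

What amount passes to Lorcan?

The entire £504,000 passes to the siblings and their issue.
That amount (£504,000) is divided into 4 shares of £126,000: Soraya, Mateus, and Florian each take £126,000; Beatrix's £126,000 share passes to Beatrix's issue.
Beatrix's share (£126,000) is divided into 2 shares of £63,000: Eira and Lorcan each take £63,000.

Lorcan receives £63,000.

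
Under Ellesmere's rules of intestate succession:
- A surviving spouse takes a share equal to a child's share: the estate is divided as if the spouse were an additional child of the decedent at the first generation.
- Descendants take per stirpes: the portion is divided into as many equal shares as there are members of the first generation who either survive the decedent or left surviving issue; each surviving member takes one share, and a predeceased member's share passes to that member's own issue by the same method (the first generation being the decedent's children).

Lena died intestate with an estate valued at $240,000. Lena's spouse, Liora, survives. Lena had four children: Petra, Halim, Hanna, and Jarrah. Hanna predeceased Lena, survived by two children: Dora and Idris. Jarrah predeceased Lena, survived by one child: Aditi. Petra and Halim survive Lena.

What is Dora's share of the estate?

Dora receives $24,000.

The spouse counts as an additional share at the children's level, so there are 5 primary shares of $48,000. Liora takes one such share ($48,000).
The children's combined portion ($192,000) is divided into 4 shares of $48,000: Petra and Halim each take $48,000; Hanna's $48,000 share passes to Hanna's issue; Jarrah's $48,000 share passes to Jarrah's issue.
Hanna's share ($48,000) is divided into 2 shares of $24,000: Dora and Idris each take $24,000.
Jarrah's share ($48,000) passes entirely to Aditi.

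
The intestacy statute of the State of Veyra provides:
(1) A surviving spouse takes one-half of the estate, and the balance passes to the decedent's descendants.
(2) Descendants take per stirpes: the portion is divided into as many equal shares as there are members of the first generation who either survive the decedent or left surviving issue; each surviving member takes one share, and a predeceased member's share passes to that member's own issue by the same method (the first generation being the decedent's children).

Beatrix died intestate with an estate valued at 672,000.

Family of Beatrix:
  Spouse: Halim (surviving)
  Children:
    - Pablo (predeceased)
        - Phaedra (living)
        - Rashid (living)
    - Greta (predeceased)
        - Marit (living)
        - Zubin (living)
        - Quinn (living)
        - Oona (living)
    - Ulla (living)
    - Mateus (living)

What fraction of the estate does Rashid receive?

Rashid receives 1/16 of the estate.

Halim takes one-half of 672,000 = 336,000. The remaining 336,000 passes to the descendants.
The descendants' portion (336,000) is divided into 4 shares of 84,000: Ulla and Mateus each take 84,000; Pablo's 84,000 share passes to Pablo's issue; Greta's 84,000 share passes to Greta's issue.
Pablo's share (84,000) is divided into 2 shares of 42,000: Phaedra and Rashid each take 42,000.
Greta's share (84,000) is divided into 4 shares of 21,000: Marit, Zubin, Quinn, and Oona each take 21,000.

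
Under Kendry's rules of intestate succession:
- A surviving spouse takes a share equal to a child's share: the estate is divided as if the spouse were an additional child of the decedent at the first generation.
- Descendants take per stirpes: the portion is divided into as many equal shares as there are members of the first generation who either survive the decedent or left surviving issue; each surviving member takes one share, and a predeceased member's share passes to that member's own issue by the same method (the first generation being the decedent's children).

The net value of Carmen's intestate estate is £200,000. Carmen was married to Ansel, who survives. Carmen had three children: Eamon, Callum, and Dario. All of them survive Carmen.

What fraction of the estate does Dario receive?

The spouse counts as an additional share at the children's level, so there are 4 primary shares of £50,000. Ansel takes one such share (£50,000).
The children's combined portion (£150,000) is divided into 3 shares of £50,000: Eamon, Callum, and Dario each take £50,000.

Dario receives 1/4 of the estate.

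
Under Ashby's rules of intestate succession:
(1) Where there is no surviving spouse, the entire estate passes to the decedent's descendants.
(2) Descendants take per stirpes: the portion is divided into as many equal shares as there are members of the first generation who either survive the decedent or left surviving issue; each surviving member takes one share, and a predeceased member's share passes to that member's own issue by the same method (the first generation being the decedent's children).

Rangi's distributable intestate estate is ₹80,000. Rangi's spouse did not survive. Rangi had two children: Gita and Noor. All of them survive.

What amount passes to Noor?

Noor receives ₹40,000.

The entire ₹80,000 passes to the descendants.
That amount (₹80,000) is divided into 2 shares of ₹40,000: Gita and Noor each take ₹40,000.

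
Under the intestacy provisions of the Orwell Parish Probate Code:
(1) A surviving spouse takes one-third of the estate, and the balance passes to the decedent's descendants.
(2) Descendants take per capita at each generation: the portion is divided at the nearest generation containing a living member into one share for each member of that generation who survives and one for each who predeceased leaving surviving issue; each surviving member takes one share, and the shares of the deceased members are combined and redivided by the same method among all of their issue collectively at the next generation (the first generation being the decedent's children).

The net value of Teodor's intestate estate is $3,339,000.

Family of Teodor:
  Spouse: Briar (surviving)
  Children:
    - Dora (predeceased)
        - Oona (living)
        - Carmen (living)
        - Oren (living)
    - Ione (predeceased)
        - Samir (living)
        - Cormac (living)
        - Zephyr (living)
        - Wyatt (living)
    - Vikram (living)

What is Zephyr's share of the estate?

Zephyr receives $212,000.

Briar takes one-third of $3,339,000 = $1,113,000. The remaining $2,226,000 passes to the descendants.
The descendants' portion ($2,226,000) is divided at the children's generation into 3 shares of $742,000. Vikram takes $742,000. The 2 shares of the deceased (Dora and Ione) are combined into a pool of $1,484,000.
That pool ($1,484,000) is divided at the grandchildren's generation equally among Oona, Carmen, Oren, Samir, Cormac, Zephyr, and Wyatt: $212,000 each.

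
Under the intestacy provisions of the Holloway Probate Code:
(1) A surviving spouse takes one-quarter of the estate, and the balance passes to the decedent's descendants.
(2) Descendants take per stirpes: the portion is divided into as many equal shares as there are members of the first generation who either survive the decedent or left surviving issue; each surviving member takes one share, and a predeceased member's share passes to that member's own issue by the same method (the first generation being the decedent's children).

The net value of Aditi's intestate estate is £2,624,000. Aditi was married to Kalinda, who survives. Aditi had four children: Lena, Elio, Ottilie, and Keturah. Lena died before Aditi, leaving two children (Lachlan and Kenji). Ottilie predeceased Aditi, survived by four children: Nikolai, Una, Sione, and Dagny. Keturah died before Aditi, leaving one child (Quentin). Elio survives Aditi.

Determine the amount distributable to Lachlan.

Kalinda takes one-quarter of £2,624,000 = £656,000. The remaining £1,968,000 passes to the descendants.
The descendants' portion (£1,968,000) is divided into 4 shares of £492,000: Elio takes £492,000; Lena's £492,000 share passes to Lena's issue; Ottilie's £492,000 share passes to Ottilie's issue; Keturah's £492,000 share passes to Keturah's issue.
Lena's share (£492,000) is divided into 2 shares of £246,000: Lachlan and Kenji each take £246,000.
Ottilie's share (£492,000) is divided into 4 shares of £123,000: Nikolai, Una, Sione, and Dagny each take £123,000.
Keturah's share (£492,000) passes entirely to Quentin.

Lachlan receives £246,000.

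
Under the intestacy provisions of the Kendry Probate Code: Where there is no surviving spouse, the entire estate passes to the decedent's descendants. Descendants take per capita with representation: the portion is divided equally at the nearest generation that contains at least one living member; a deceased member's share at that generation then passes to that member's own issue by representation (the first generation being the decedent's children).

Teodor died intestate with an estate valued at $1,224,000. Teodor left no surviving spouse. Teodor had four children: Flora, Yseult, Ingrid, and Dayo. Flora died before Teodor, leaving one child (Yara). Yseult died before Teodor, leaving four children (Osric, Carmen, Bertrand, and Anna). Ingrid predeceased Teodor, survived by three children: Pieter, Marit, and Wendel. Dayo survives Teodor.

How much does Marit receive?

Marit receives $102,000.

The entire $1,224,000 passes to the descendants.
That amount ($1,224,000) is divided into 4 shares of $306,000: Dayo takes $306,000; Flora's $306,000 share passes to Flora's issue; Yseult's $306,000 share passes to Yseult's issue; Ingrid's $306,000 share passes to Ingrid's issue.
Flora's share ($306,000) passes entirely to Yara.
Yseult's share ($306,000) is divided into 4 shares of $76,500: Osric, Carmen, Bertrand, and Anna each take $76,500.
Ingrid's share ($306,000) is divided into 3 shares of $102,000: Pieter, Marit, and Wendel each take $102,000.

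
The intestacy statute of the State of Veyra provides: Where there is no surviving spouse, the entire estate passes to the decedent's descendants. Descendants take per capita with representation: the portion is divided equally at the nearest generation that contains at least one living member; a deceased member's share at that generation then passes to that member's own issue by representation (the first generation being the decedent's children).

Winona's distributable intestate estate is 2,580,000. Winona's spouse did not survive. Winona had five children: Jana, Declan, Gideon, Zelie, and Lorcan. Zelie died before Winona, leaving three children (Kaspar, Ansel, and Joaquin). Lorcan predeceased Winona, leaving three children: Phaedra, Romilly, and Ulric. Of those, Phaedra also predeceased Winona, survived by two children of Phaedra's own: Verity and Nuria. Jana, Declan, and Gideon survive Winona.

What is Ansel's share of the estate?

The entire 2,580,000 passes to the descendants.
That amount (2,580,000) is divided into 5 shares of 516,000: Jana, Declan, and Gideon each take 516,000; Zelie's 516,000 share passes to Zelie's issue; Lorcan's 516,000 share passes to Lorcan's issue.
Zelie's share (516,000) is divided into 3 shares of 172,000: Kaspar, Ansel, and Joaquin each take 172,000.
Lorcan's share (516,000) is divided into 3 shares of 172,000: Romilly and Ulric each take 172,000; Phaedra's 172,000 share passes to Phaedra's issue.
Phaedra's share (172,000) is divided into 2 shares of 86,000: Verity and Nuria each take 86,000.

Ansel receives 172,000.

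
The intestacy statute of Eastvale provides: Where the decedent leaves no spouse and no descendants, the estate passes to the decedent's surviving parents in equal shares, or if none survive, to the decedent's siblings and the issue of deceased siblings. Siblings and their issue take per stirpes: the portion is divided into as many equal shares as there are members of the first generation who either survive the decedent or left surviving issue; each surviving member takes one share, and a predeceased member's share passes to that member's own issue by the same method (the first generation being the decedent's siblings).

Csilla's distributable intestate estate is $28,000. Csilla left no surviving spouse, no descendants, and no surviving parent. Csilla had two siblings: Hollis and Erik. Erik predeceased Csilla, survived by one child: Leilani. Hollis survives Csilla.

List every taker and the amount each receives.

Hollis: $14,000; Leilani: $14,000

The entire $28,000 passes to the siblings and their issue.
That amount ($28,000) is divided into 2 shares of $14,000: Hollis takes $14,000; Erik's $14,000 share passes to Erik's issue.
Erik's share ($14,000) passes entirely to Leilani.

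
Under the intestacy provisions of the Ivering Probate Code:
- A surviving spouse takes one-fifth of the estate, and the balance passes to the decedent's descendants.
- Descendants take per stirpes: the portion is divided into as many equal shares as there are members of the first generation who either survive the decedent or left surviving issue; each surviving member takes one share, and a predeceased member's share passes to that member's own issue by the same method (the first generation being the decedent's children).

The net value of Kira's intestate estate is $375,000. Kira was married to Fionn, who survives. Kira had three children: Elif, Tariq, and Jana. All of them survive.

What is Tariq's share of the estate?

Fionn takes one-fifth of $375,000 = $75,000. The remaining $300,000 passes to the descendants.
The descendants' portion ($300,000) is divided into 3 shares of $100,000: Elif, Tariq, and Jana each take $100,000.

Tariq receives $100,000.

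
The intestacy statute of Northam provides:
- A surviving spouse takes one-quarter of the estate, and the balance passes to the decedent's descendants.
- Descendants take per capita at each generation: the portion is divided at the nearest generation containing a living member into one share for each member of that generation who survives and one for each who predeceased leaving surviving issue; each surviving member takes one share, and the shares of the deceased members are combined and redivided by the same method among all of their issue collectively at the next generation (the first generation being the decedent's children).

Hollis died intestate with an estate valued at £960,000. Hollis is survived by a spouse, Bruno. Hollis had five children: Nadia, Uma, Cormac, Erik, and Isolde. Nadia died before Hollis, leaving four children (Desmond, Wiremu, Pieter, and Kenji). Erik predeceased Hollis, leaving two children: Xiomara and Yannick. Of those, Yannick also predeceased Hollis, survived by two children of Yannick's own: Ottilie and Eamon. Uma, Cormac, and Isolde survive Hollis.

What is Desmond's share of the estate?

Desmond receives £48,000.

Bruno takes one-quarter of £960,000 = £240,000. The remaining £720,000 passes to the descendants.
The descendants' portion (£720,000) is divided at the children's generation into 5 shares of £144,000. Uma, Cormac, and Isolde each take £144,000. The 2 shares of the deceased (Nadia and Erik) are combined into a pool of £288,000.
That pool (£288,000) is divided at the grandchildren's generation into 6 shares of £48,000. Desmond, Wiremu, Pieter, Kenji, and Xiomara each take £48,000. The remaining share for the deceased Yannick (£48,000) is carried to the next generation.
That pool (£48,000) is divided at the great-grandchildren's generation equally among Ottilie and Eamon: £24,000 each.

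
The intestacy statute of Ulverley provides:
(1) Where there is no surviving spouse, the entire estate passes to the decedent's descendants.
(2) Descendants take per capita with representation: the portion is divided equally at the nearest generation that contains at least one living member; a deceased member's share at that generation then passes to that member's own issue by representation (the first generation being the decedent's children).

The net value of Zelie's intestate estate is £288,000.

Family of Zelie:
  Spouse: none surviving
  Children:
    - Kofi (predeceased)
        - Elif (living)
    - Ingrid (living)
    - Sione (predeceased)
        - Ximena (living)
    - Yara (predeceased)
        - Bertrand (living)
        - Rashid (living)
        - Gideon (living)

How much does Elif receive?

Elif receives £72,000.

The entire £288,000 passes to the descendants.
That amount (£288,000) is divided into 4 shares of £72,000: Ingrid takes £72,000; Kofi's £72,000 share passes to Kofi's issue; Sione's £72,000 share passes to Sione's issue; Yara's £72,000 share passes to Yara's issue.
Kofi's share (£72,000) passes entirely to Elif.
Sione's share (£72,000) passes entirely to Ximena.
Yara's share (£72,000) is divided into 3 shares of £24,000: Bertrand, Rashid, and Gideon each take £24,000.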